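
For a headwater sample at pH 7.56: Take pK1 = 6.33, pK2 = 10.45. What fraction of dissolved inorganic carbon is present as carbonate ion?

α₂ = 1 / (1 + [H⁺]/K2 + [H⁺]²/(K1K2)) = 1 / (1 + 10^+2.89 + 10^+1.66)
   = 1 / (1 + 776.25 + 45.709) = 1/822.96 = 0.001215

α₂ = 0.00122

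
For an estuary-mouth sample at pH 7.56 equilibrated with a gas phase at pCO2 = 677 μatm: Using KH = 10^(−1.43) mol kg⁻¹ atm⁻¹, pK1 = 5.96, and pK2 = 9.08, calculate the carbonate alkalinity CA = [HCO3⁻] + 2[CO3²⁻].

CA = 1.06 mmol/kg

[CO2*] = KH · pCO2 = 10^(−1.43) × 677×10^-6 = 2.515×10^-5 mol/kg
α₀ = 1/(1 + K1/[H⁺] + K1K2/[H⁺]²) = 1/(1 + 10^+1.60 + 10^+0.08) = 0.02380
DIC = [CO2*]/α₀ = 2.515×10^-5 / 0.02380 = 1.057 mmol/kg
CA = (α₁ + 2α₂)·DIC = (0.9476 + 2×0.02862) × 1.057 = 1.06 mmol/kg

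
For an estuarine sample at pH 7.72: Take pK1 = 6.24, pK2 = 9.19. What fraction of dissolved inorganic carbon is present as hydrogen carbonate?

α₁ = 0.937

α₁ = 1 / (1 + [H⁺]/K1 + K2/[H⁺]) = 1 / (1 + 10^-1.48 + 10^-1.47)
   = 1 / (1 + 0.033113 + 0.033884) = 1/1.0670 = 0.9372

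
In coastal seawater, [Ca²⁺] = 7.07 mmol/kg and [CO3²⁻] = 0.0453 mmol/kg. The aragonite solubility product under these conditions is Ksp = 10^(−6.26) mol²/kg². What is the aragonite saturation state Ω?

Ksp = 10^(−6.26) = 5.495×10^-7
Ω = [Ca²⁺][CO3²⁻]/Ksp = (7.07×10^-3)(0.0453×10^-3) / 5.495×10^-7 = 0.583

Ω = 0.583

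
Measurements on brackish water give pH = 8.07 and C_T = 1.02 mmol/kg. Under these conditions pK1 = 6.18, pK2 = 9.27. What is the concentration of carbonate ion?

[CO3²⁻] = 0.0598 mmol/kg

α₂ = 1 / (1 + [H⁺]/K2 + [H⁺]²/(K1K2)) = 1 / (1 + 10^+1.20 + 10^-0.69)
   = 1 / (1 + 15.849 + 0.20417) = 1/17.053 = 0.05864
[CO3²⁻] = α₂ × DIC = 0.05864 × 1.02 = 0.0598 mmol/kg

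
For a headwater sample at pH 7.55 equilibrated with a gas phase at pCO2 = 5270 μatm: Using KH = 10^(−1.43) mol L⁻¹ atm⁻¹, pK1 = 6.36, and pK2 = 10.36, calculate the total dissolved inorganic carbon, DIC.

[CO2*] = KH · pCO2 = 10^(−1.43) × 5270×10^-6 = 1.958×10^-4 mol/L
α₀ = 1/(1 + K1/[H⁺] + K1K2/[H⁺]²) = 1/(1 + 10^+1.19 + 10^-1.62) = 0.06056
DIC = [CO2*]/α₀ = 1.958×10^-4 / 0.06056 = 3.23 mmol/L

DIC = 3.23 mmol/L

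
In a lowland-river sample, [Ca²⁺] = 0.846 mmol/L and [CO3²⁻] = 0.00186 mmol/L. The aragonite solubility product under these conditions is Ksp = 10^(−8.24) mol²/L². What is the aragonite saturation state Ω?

Ω = 0.273

Ksp = 10^(−8.24) = 5.754×10^-9
Ω = [Ca²⁺][CO3²⁻]/Ksp = (0.846×10^-3)(0.00186×10^-3) / 5.754×10^-9 = 0.273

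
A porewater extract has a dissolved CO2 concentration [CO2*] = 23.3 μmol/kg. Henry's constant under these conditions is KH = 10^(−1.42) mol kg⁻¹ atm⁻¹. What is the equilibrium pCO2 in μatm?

KH = 10^(−1.42) = 3.802×10^-2 mol kg⁻¹ atm⁻¹
pCO2 = [CO2*]/KH = 23.3×10^-6 / 3.802×10^-2 = 6.13×10^-4 atm = 613 μatm

pCO2 = 613 μatm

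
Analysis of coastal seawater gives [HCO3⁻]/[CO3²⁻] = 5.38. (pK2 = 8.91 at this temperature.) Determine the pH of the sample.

pH = 8.18

From K2 = [H⁺][CO3²⁻]/[HCO3⁻]:  pH = pK2 − log₁₀([HCO3⁻]/[CO3²⁻])
log₁₀(5.38) = +0.731
pH = 8.91 − (+0.731) = 8.18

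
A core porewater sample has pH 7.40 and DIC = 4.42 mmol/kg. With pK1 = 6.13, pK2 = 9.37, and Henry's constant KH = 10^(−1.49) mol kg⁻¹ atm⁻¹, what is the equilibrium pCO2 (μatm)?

pCO2 = 6890 μatm

α₀ = 1 / (1 + K1/[H⁺] + K1K2/[H⁺]²) = 1 / (1 + 10^+1.27 + 10^-0.70)
   = 1 / (1 + 18.621 + 0.19953) = 1/19.820 = 0.05045
[CO2*] = α₀ × DIC = 0.05045 × 4.42 = 0.2230 mmol/kg
pCO2 = [CO2*]/KH = 2.230×10^-4 / 3.236×10^-2 = 6890 μatm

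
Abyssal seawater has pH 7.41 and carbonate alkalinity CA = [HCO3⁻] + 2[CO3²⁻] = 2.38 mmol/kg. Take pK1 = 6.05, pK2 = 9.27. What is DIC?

CA = [HCO3⁻] + 2[CO3²⁻] = (α₁ + 2α₂)·DIC
At pH 7.41: [H⁺]/K1 = 10^-1.36 = 0.043652, K2/[H⁺] = 10^-1.86 = 0.013804
α₁ = 1/(1 + 0.043652 + 0.013804) = 1/1.0575 = 0.9457; α₂ = α₁·K2/[H⁺] = 0.01305
α₁ + 2α₂ = 0.9718
DIC = CA / (α₁ + 2α₂) = 2.38 / 0.9718 = 2.45 mmol/kg

DIC = 2.45 mmol/kg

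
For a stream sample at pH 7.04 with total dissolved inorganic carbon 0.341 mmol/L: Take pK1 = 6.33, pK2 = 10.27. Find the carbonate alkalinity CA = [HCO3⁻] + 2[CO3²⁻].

CA = 0.286 mmol/L

CA = [HCO3⁻] + 2[CO3²⁻] = (α₁ + 2α₂)·DIC
At pH 7.04: [H⁺]/K1 = 10^-0.71 = 0.19498, K2/[H⁺] = 10^-3.23 = 0.00058884
α₁ = 1/(1 + 0.19498 + 0.00058884) = 1/1.1956 = 0.8364; α₂ = α₁·K2/[H⁺] = 0.0004925
α₁ + 2α₂ = 0.8374
CA = 0.8374 × 0.341 = 0.286 mmol/L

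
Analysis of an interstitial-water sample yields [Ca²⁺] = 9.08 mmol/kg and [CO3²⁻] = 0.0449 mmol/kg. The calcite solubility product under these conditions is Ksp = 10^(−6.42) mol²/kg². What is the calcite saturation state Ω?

Ksp = 10^(−6.42) = 3.802×10^-7
Ω = [Ca²⁺][CO3²⁻]/Ksp = (9.08×10^-3)(0.0449×10^-3) / 3.802×10^-7 = 1.07

Ω = 1.07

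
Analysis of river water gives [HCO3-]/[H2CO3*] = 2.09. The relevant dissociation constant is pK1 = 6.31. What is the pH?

pH = 6.63

From K1 = [H⁺][HCO3-]/[H2CO3*]:  pH = pK1 + log₁₀([HCO3-]/[H2CO3*])
log₁₀(2.09) = +0.320
pH = 6.31 + (+0.320) = 6.63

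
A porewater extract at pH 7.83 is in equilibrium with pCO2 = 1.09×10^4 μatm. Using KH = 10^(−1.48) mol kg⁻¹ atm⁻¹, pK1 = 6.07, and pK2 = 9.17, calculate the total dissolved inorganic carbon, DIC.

DIC = 22.1 mmol/kg

[CO2*] = KH · pCO2 = 10^(−1.48) × 1.09×10^4×10^-6 = 3.609×10^-4 mol/kg
α₀ = 1/(1 + K1/[H⁺] + K1K2/[H⁺]²) = 1/(1 + 10^+1.76 + 10^+0.42) = 0.01635
DIC = [CO2*]/α₀ = 3.609×10^-4 / 0.01635 = 22.1 mmol/kg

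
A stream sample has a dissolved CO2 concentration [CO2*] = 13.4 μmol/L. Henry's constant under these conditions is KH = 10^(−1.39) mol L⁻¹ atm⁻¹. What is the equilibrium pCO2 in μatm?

KH = 10^(−1.39) = 4.074×10^-2 mol L⁻¹ atm⁻¹
pCO2 = [CO2*]/KH = 13.4×10^-6 / 4.074×10^-2 = 3.29×10^-4 atm = 329 μatm

pCO2 = 329 μatm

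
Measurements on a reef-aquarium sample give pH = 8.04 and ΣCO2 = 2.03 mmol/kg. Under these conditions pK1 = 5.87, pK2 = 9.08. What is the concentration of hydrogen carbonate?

[HCO3⁻] = 1.85 mmol/kg

α₁ = 1 / (1 + [H⁺]/K1 + K2/[H⁺]) = 1 / (1 + 10^-2.17 + 10^-1.04)
   = 1 / (1 + 0.0067608 + 0.091201) = 1/1.0980 = 0.9108
[HCO3⁻] = α₁ × DIC = 0.9108 × 2.03 = 1.85 mmol/kg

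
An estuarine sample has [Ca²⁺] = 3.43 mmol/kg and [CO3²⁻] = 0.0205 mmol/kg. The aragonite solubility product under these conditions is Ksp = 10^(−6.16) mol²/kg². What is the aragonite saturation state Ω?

Ω = 0.102

Ksp = 10^(−6.16) = 6.918×10^-7
Ω = [Ca²⁺][CO3²⁻]/Ksp = (3.43×10^-3)(0.0205×10^-3) / 6.918×10^-7 = 0.102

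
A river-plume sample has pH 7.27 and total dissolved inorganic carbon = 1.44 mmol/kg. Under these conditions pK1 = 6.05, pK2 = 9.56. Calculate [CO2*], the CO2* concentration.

α₀ = 1 / (1 + K1/[H⁺] + K1K2/[H⁺]²) = 1 / (1 + 10^+1.22 + 10^-1.07)
   = 1 / (1 + 16.596 + 0.085114) = 1/17.681 = 0.05656
[CO2*] = α₀ × DIC = 0.05656 × 1.44 = 0.0814 mmol/kg

[CO2*] = 0.0814 mmol/kg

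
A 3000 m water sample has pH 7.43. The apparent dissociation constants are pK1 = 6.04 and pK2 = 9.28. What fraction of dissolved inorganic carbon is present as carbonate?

α₂ = 0.0134

α₂ = 1 / (1 + [H⁺]/K2 + [H⁺]²/(K1K2)) = 1 / (1 + 10^+1.85 + 10^+0.46)
   = 1 / (1 + 70.795 + 2.8840) = 1/74.679 = 0.01339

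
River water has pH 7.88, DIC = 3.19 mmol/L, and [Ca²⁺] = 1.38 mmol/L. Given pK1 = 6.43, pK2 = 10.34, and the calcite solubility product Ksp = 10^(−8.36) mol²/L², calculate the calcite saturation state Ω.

Ω = 3.37

α₂ = 1 / (1 + [H⁺]/K2 + [H⁺]²/(K1K2)) = 1 / (1 + 10^+2.46 + 10^+1.01)
   = 1 / (1 + 288.40 + 10.233) = 1/299.64 = 0.003337
[CO3²⁻] = α₂ × DIC = 0.003337 × 3.19 = 0.01065 mmol/L = 10.65 μmol/L
Ksp = 10^(−8.36) = 4.365×10^-9
Ω = [Ca²⁺][CO3²⁻]/Ksp = (1.38×10^-3)(1.065×10^-5) / 4.365×10^-9 = 3.37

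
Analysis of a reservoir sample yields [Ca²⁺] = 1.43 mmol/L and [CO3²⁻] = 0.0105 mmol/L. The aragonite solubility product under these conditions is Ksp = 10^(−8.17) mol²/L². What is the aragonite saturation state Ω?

Ω = 2.22

Ksp = 10^(−8.17) = 6.761×10^-9
Ω = [Ca²⁺][CO3²⁻]/Ksp = (1.43×10^-3)(0.0105×10^-3) / 6.761×10^-9 = 2.22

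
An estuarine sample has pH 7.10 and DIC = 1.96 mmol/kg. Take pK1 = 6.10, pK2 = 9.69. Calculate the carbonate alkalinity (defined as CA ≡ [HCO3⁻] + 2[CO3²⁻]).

CA = [HCO3⁻] + 2[CO3²⁻] = (α₁ + 2α₂)·DIC
At pH 7.10: [H⁺]/K1 = 10^-1.00 = 0.10000, K2/[H⁺] = 10^-2.59 = 0.0025704
α₁ = 1/(1 + 0.10000 + 0.0025704) = 1/1.1026 = 0.9070; α₂ = α₁·K2/[H⁺] = 0.002331
α₁ + 2α₂ = 0.9116
CA = 0.9116 × 1.96 = 1.79 mmol/kg

CA = 1.79 mmol/kg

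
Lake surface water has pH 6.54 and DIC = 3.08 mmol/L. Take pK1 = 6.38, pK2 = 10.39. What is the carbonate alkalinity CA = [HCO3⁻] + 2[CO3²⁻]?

CA = [HCO3⁻] + 2[CO3²⁻] = (α₁ + 2α₂)·DIC
At pH 6.54: [H⁺]/K1 = 10^-0.16 = 0.69183, K2/[H⁺] = 10^-3.85 = 0.00014125
α₁ = 1/(1 + 0.69183 + 0.00014125) = 1/1.6920 = 0.5910; α₂ = α₁·K2/[H⁺] = 8.348×10^-5
α₁ + 2α₂ = 0.5912
CA = 0.5912 × 3.08 = 1.82 mmol/L

CA = 1.82 mmol/L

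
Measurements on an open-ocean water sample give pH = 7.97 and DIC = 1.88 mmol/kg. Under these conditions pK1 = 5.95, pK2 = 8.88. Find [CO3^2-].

α₂ = 1 / (1 + [H⁺]/K2 + [H⁺]²/(K1K2)) = 1 / (1 + 10^+0.91 + 10^-1.11)
   = 1 / (1 + 8.1283 + 0.077625) = 1/9.2059 = 0.1086
[CO3²⁻] = α₂ × DIC = 0.1086 × 1.88 = 0.204 mmol/kg

[CO3²⁻] = 0.204 mmol/kg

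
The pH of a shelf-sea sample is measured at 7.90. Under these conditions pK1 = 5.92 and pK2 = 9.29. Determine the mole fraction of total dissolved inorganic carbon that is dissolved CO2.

α₀ = 1 / (1 + K1/[H⁺] + K1K2/[H⁺]²) = 1 / (1 + 10^+1.98 + 10^+0.59)
   = 1 / (1 + 95.499 + 3.8905) = 1/100.39 = 0.009961

α₀ = 0.00996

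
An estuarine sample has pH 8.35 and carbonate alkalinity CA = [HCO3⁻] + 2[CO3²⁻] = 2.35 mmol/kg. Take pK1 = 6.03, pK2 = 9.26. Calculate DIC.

DIC = 2.13 mmol/kg

CA = [HCO3⁻] + 2[CO3²⁻] = (α₁ + 2α₂)·DIC
At pH 8.35: [H⁺]/K1 = 10^-2.32 = 0.0047863, K2/[H⁺] = 10^-0.91 = 0.12303
α₁ = 1/(1 + 0.0047863 + 0.12303) = 1/1.1278 = 0.8867; α₂ = α₁·K2/[H⁺] = 0.1091
α₁ + 2α₂ = 1.1048
DIC = CA / (α₁ + 2α₂) = 2.35 / 1.1048 = 2.13 mmol/kg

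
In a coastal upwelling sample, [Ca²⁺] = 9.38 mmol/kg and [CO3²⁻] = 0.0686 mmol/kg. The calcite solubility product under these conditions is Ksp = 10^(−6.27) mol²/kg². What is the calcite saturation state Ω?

Ω = 1.20

Ksp = 10^(−6.27) = 5.370×10^-7
Ω = [Ca²⁺][CO3²⁻]/Ksp = (9.38×10^-3)(0.0686×10^-3) / 5.370×10^-7 = 1.20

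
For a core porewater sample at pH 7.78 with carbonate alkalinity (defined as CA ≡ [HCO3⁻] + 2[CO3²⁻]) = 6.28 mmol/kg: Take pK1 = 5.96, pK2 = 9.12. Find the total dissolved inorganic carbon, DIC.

CA = [HCO3⁻] + 2[CO3²⁻] = (α₁ + 2α₂)·DIC
At pH 7.78: [H⁺]/K1 = 10^-1.82 = 0.015136, K2/[H⁺] = 10^-1.34 = 0.045709
α₁ = 1/(1 + 0.015136 + 0.045709) = 1/1.0608 = 0.9426; α₂ = α₁·K2/[H⁺] = 0.04309
α₁ + 2α₂ = 1.0288
DIC = CA / (α₁ + 2α₂) = 6.28 / 1.0288 = 6.10 mmol/kg

DIC = 6.10 mmol/kg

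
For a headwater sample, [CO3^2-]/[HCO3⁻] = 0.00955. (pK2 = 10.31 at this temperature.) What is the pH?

From K2 = [H⁺][CO3^2-]/[HCO3⁻]:  pH = pK2 + log₁₀([CO3^2-]/[HCO3⁻])
log₁₀(0.00955) = -2.020
pH = 10.31 + (-2.020) = 8.29

pH = 8.29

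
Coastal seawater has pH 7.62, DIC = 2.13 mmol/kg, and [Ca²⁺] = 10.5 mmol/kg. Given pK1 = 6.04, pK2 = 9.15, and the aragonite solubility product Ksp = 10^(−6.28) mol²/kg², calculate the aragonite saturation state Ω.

α₂ = 1 / (1 + [H⁺]/K2 + [H⁺]²/(K1K2)) = 1 / (1 + 10^+1.53 + 10^-0.05)
   = 1 / (1 + 33.884 + 0.89125) = 1/35.776 = 0.02795
[CO3²⁻] = α₂ × DIC = 0.02795 × 2.13 = 0.05954 mmol/kg
Ksp = 10^(−6.28) = 5.248×10^-7
Ω = [Ca²⁺][CO3²⁻]/Ksp = (10.5×10^-3)(5.954×10^-5) / 5.248×10^-7 = 1.19

Ω = 1.19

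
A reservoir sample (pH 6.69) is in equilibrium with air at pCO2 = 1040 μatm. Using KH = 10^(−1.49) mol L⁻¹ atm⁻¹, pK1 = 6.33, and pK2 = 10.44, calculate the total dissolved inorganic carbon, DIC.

DIC = 0.111 mmol/L

[CO2*] = KH · pCO2 = 10^(−1.49) × 1040×10^-6 = 3.365×10^-5 mol/L
α₀ = 1/(1 + K1/[H⁺] + K1K2/[H⁺]²) = 1/(1 + 10^+0.36 + 10^-3.39) = 0.3038
DIC = [CO2*]/α₀ = 3.365×10^-5 / 0.3038 = 0.111 mmol/L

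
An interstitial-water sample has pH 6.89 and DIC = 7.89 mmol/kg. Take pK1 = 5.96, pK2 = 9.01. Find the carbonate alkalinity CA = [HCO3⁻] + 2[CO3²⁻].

CA = [HCO3⁻] + 2[CO3²⁻] = (α₁ + 2α₂)·DIC
At pH 6.89: [H⁺]/K1 = 10^-0.93 = 0.11749, K2/[H⁺] = 10^-2.12 = 0.0075858
α₁ = 1/(1 + 0.11749 + 0.0075858) = 1/1.1251 = 0.8888; α₂ = α₁·K2/[H⁺] = 0.006742
α₁ + 2α₂ = 0.9023
CA = 0.9023 × 7.89 = 7.12 mmol/kg

CA = 7.12 mmol/kg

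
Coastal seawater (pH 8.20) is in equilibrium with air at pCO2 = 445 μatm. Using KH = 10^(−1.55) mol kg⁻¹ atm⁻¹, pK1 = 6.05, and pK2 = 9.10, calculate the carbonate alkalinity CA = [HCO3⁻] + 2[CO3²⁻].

[CO2*] = KH · pCO2 = 10^(−1.55) × 445×10^-6 = 1.254×10^-5 mol/kg
α₀ = 1/(1 + K1/[H⁺] + K1K2/[H⁺]²) = 1/(1 + 10^+2.15 + 10^+1.25) = 0.006249
DIC = [CO2*]/α₀ = 1.254×10^-5 / 0.006249 = 2.007 mmol/kg
CA = (α₁ + 2α₂)·DIC = (0.8826 + 2×0.1111) × 2.007 = 2.22 mmol/kg

CA = 2.22 mmol/kg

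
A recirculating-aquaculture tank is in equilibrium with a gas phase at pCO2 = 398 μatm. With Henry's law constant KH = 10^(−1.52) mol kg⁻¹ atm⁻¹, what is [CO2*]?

[CO2*] = 12.0 μmol/kg

KH = 10^(−1.52) = 3.020×10^-2 mol kg⁻¹ atm⁻¹
[CO2*] = KH · pCO2 = 3.020×10^-2 × 398×10^-6 atm = 1.20×10^-5 mol/kg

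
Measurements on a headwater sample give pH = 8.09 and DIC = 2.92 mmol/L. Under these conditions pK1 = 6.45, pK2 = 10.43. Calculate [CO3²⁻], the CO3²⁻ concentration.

α₂ = 1 / (1 + [H⁺]/K2 + [H⁺]²/(K1K2)) = 1 / (1 + 10^+2.34 + 10^+0.70)
   = 1 / (1 + 218.78 + 5.0119) = 1/224.79 = 0.004449
[CO3²⁻] = α₂ × DIC = 0.004449 × 2.92 = 0.0130 mmol/L = 13.0 μmol/L

[CO3²⁻] = 13.0 μmol/L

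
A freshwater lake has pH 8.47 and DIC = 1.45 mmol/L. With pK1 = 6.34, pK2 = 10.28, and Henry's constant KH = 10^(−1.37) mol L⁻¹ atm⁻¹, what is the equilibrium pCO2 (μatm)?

pCO2 = 246 μatm

α₀ = 1 / (1 + K1/[H⁺] + K1K2/[H⁺]²) = 1 / (1 + 10^+2.13 + 10^+0.32)
   = 1 / (1 + 134.90 + 2.0893) = 1/137.99 = 0.007247
[CO2*] = α₀ × DIC = 0.007247 × 1.45 = 0.01051 mmol/L = 10.51 μmol/L
pCO2 = [CO2*]/KH = 1.051×10^-5 / 4.266×10^-2 = 246 μatm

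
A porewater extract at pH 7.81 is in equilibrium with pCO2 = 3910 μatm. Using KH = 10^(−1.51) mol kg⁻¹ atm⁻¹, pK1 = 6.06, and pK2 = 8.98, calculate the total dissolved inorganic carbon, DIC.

DIC = 7.38 mmol/kg

[CO2*] = KH · pCO2 = 10^(−1.51) × 3910×10^-6 = 1.208×10^-4 mol/kg
α₀ = 1/(1 + K1/[H⁺] + K1K2/[H⁺]²) = 1/(1 + 10^+1.75 + 10^+0.58) = 0.01638
DIC = [CO2*]/α₀ = 1.208×10^-4 / 0.01638 = 7.38 mmol/kg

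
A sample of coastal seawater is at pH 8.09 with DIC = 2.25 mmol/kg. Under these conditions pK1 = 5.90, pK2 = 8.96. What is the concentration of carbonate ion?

α₂ = 1 / (1 + [H⁺]/K2 + [H⁺]²/(K1K2)) = 1 / (1 + 10^+0.87 + 10^-1.32)
   = 1 / (1 + 7.4131 + 0.047863) = 1/8.4610 = 0.1182
[CO3²⁻] = α₂ × DIC = 0.1182 × 2.25 = 0.266 mmol/kg

[CO3²⁻] = 0.266 mmol/kg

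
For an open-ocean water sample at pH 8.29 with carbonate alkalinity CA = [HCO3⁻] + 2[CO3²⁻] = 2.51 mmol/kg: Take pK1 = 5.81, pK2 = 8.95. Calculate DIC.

DIC = 2.13 mmol/kg

CA = [HCO3⁻] + 2[CO3²⁻] = (α₁ + 2α₂)·DIC
At pH 8.29: [H⁺]/K1 = 10^-2.48 = 0.0033113, K2/[H⁺] = 10^-0.66 = 0.21878
α₁ = 1/(1 + 0.0033113 + 0.21878) = 1/1.2221 = 0.8183; α₂ = α₁·K2/[H⁺] = 0.1790
α₁ + 2α₂ = 1.1763
DIC = CA / (α₁ + 2α₂) = 2.51 / 1.1763 = 2.13 mmol/kg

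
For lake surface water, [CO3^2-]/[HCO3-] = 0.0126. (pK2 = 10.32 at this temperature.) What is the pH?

pH = 8.42

From K2 = [H⁺][CO3^2-]/[HCO3-]:  pH = pK2 + log₁₀([CO3^2-]/[HCO3-])
log₁₀(0.0126) = -1.900
pH = 10.32 + (-1.900) = 8.42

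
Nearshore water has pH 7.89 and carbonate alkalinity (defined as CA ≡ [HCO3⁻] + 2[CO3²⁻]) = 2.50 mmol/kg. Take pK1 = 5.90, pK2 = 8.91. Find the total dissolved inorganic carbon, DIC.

DIC = 2.32 mmol/kg

CA = [HCO3⁻] + 2[CO3²⁻] = (α₁ + 2α₂)·DIC
At pH 7.89: [H⁺]/K1 = 10^-1.99 = 0.010233, K2/[H⁺] = 10^-1.02 = 0.095499
α₁ = 1/(1 + 0.010233 + 0.095499) = 1/1.1057 = 0.9044; α₂ = α₁·K2/[H⁺] = 0.08637
α₁ + 2α₂ = 1.0771
DIC = CA / (α₁ + 2α₂) = 2.50 / 1.0771 = 2.32 mmol/kg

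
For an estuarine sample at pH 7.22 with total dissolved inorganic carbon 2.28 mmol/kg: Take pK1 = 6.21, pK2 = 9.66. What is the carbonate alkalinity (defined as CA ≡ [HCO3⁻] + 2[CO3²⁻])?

CA = [HCO3⁻] + 2[CO3²⁻] = (α₁ + 2α₂)·DIC
At pH 7.22: [H⁺]/K1 = 10^-1.01 = 0.097724, K2/[H⁺] = 10^-2.44 = 0.0036308
α₁ = 1/(1 + 0.097724 + 0.0036308) = 1/1.1014 = 0.9080; α₂ = α₁·K2/[H⁺] = 0.003297
α₁ + 2α₂ = 0.9146
CA = 0.9146 × 2.28 = 2.09 mmol/kg

CA = 2.09 mmol/kg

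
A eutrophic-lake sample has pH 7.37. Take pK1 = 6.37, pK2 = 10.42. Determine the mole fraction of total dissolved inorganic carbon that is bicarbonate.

α₁ = 1 / (1 + [H⁺]/K1 + K2/[H⁺]) = 1 / (1 + 10^-1.00 + 10^-3.05)
   = 1 / (1 + 0.10000 + 0.00089125) = 1/1.1009 = 0.9084

α₁ = 0.908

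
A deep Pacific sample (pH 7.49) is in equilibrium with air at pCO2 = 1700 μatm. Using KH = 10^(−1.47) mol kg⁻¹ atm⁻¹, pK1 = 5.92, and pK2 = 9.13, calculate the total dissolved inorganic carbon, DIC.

DIC = 2.25 mmol/kg

[CO2*] = KH · pCO2 = 10^(−1.47) × 1700×10^-6 = 5.760×10^-5 mol/kg
α₀ = 1/(1 + K1/[H⁺] + K1K2/[H⁺]²) = 1/(1 + 10^+1.57 + 10^-0.07) = 0.02564
DIC = [CO2*]/α₀ = 5.760×10^-5 / 0.02564 = 2.25 mmol/kg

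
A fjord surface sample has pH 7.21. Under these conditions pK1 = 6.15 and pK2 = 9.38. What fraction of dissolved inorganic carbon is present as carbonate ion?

α₂ = 0.00618

α₂ = 1 / (1 + [H⁺]/K2 + [H⁺]²/(K1K2)) = 1 / (1 + 10^+2.17 + 10^+1.11)
   = 1 / (1 + 147.91 + 12.882) = 1/161.79 = 0.006181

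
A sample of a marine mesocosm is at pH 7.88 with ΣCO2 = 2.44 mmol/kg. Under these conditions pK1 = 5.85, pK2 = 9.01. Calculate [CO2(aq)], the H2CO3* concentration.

[CO2*] = 0.0210 mmol/kg

α₀ = 1 / (1 + K1/[H⁺] + K1K2/[H⁺]²) = 1 / (1 + 10^+2.03 + 10^+0.90)
   = 1 / (1 + 107.15 + 7.9433) = 1/116.10 = 0.008614
[CO2*] = α₀ × DIC = 0.008614 × 2.44 = 0.0210 mmol/kg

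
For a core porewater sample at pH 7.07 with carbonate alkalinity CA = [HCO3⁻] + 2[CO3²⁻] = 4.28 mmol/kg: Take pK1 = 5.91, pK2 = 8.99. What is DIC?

DIC = 4.52 mmol/kg

CA = [HCO3⁻] + 2[CO3²⁻] = (α₁ + 2α₂)·DIC
At pH 7.07: [H⁺]/K1 = 10^-1.16 = 0.069183, K2/[H⁺] = 10^-1.92 = 0.012023
α₁ = 1/(1 + 0.069183 + 0.012023) = 1/1.0812 = 0.9249; α₂ = α₁·K2/[H⁺] = 0.01112
α₁ + 2α₂ = 0.9471
DIC = CA / (α₁ + 2α₂) = 4.28 / 0.9471 = 4.52 mmol/kg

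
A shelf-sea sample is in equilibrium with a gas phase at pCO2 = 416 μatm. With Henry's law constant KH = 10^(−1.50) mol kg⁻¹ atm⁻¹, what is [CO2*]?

KH = 10^(−1.50) = 3.162×10^-2 mol kg⁻¹ atm⁻¹
[CO2*] = KH · pCO2 = 3.162×10^-2 × 416×10^-6 atm = 1.32×10^-5 mol/kg

[CO2*] = 13.2 μmol/kg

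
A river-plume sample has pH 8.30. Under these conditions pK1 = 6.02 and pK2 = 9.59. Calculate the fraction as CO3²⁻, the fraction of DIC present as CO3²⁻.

α₂ = 0.0485

α₂ = 1 / (1 + [H⁺]/K2 + [H⁺]²/(K1K2)) = 1 / (1 + 10^+1.29 + 10^-0.99)
   = 1 / (1 + 19.498 + 0.10233) = 1/20.601 = 0.04854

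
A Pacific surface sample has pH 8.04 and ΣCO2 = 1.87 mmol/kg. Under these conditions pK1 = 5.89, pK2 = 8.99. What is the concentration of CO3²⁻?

[CO3²⁻] = 0.187 mmol/kg

α₂ = 1 / (1 + [H⁺]/K2 + [H⁺]²/(K1K2)) = 1 / (1 + 10^+0.95 + 10^-1.20)
   = 1 / (1 + 8.9125 + 0.063096) = 1/9.9756 = 0.1002
[CO3²⁻] = α₂ × DIC = 0.1002 × 1.87 = 0.187 mmol/kg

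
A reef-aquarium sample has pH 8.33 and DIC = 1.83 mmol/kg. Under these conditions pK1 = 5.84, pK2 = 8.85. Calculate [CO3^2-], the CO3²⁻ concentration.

α₂ = 1 / (1 + [H⁺]/K2 + [H⁺]²/(K1K2)) = 1 / (1 + 10^+0.52 + 10^-1.97)
   = 1 / (1 + 3.3113 + 0.010715) = 1/4.3220 = 0.2314
[CO3²⁻] = α₂ × DIC = 0.2314 × 1.83 = 0.423 mmol/kg

[CO3²⁻] = 0.423 mmol/kg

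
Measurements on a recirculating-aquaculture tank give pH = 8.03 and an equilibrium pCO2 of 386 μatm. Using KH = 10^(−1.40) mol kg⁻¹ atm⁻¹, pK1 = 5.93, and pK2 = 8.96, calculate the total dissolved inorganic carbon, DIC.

DIC = 2.18 mmol/kg

[CO2*] = KH · pCO2 = 10^(−1.40) × 386×10^-6 = 1.537×10^-5 mol/kg
α₀ = 1/(1 + K1/[H⁺] + K1K2/[H⁺]²) = 1/(1 + 10^+2.10 + 10^+1.17) = 0.007058
DIC = [CO2*]/α₀ = 1.537×10^-5 / 0.007058 = 2.18 mmol/kg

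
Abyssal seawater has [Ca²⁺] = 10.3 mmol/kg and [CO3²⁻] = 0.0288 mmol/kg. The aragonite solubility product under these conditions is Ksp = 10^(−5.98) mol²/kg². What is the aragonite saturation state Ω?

Ω = 0.283

Ksp = 10^(−5.98) = 1.047×10^-6
Ω = [Ca²⁺][CO3²⁻]/Ksp = (10.3×10^-3)(0.0288×10^-3) / 1.047×10^-6 = 0.283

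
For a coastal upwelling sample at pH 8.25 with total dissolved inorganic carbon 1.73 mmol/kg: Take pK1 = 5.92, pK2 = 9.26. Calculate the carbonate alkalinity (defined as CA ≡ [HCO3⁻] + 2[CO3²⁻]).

CA = 1.88 mmol/kg

CA = [HCO3⁻] + 2[CO3²⁻] = (α₁ + 2α₂)·DIC
At pH 8.25: [H⁺]/K1 = 10^-2.33 = 0.0046774, K2/[H⁺] = 10^-1.01 = 0.097724
α₁ = 1/(1 + 0.0046774 + 0.097724) = 1/1.1024 = 0.9071; α₂ = α₁·K2/[H⁺] = 0.08865
α₁ + 2α₂ = 1.0844
CA = 1.0844 × 1.73 = 1.88 mmol/kg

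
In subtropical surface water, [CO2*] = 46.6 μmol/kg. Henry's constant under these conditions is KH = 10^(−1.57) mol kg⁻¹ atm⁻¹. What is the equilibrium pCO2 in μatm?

KH = 10^(−1.57) = 2.692×10^-2 mol kg⁻¹ atm⁻¹
pCO2 = [CO2*]/KH = 46.6×10^-6 / 2.692×10^-2 = 1.73×10^-3 atm = 1730 μatm

pCO2 = 1730 μatm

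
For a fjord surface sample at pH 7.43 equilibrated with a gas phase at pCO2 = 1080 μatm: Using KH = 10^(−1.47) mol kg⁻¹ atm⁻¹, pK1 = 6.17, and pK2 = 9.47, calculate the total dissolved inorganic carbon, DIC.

[CO2*] = KH · pCO2 = 10^(−1.47) × 1080×10^-6 = 3.660×10^-5 mol/kg
α₀ = 1/(1 + K1/[H⁺] + K1K2/[H⁺]²) = 1/(1 + 10^+1.26 + 10^-0.78) = 0.05164
DIC = [CO2*]/α₀ = 3.660×10^-5 / 0.05164 = 0.709 mmol/kg

DIC = 0.709 mmol/kg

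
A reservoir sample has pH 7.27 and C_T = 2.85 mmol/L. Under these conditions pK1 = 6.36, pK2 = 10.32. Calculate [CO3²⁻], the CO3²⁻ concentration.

[CO3²⁻] = 2.26 μmol/L

α₂ = 1 / (1 + [H⁺]/K2 + [H⁺]²/(K1K2)) = 1 / (1 + 10^+3.05 + 10^+2.14)
   = 1 / (1 + 1122.0 + 138.04) = 1/1261.1 = 0.0007930
[CO3²⁻] = α₂ × DIC = 0.0007930 × 2.85 = 0.00226 mmol/L = 2.26 μmol/L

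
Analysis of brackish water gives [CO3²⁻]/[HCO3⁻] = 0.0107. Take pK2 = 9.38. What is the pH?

From K2 = [H⁺][CO3²⁻]/[HCO3⁻]:  pH = pK2 + log₁₀([CO3²⁻]/[HCO3⁻])
log₁₀(0.0107) = -1.971
pH = 9.38 + (-1.971) = 7.41

pH = 7.41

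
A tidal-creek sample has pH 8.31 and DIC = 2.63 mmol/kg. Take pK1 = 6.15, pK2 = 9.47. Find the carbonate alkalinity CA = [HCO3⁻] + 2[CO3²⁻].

CA = [HCO3⁻] + 2[CO3²⁻] = (α₁ + 2α₂)·DIC
At pH 8.31: [H⁺]/K1 = 10^-2.16 = 0.0069183, K2/[H⁺] = 10^-1.16 = 0.069183
α₁ = 1/(1 + 0.0069183 + 0.069183) = 1/1.0761 = 0.9293; α₂ = α₁·K2/[H⁺] = 0.06429
α₁ + 2α₂ = 1.0579
CA = 1.0579 × 2.63 = 2.78 mmol/kg

CA = 2.78 mmol/kg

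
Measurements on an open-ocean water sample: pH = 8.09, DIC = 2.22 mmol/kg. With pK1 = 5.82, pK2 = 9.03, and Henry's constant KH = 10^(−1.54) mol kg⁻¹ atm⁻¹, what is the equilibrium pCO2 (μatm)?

pCO2 = 369 μatm

α₀ = 1 / (1 + K1/[H⁺] + K1K2/[H⁺]²) = 1 / (1 + 10^+2.27 + 10^+1.33)
   = 1 / (1 + 186.21 + 21.380) = 1/208.59 = 0.004794
[CO2*] = α₀ × DIC = 0.004794 × 2.22 = 0.01064 mmol/kg = 10.64 μmol/kg
pCO2 = [CO2*]/KH = 1.064×10^-5 / 2.884×10^-2 = 369 μatm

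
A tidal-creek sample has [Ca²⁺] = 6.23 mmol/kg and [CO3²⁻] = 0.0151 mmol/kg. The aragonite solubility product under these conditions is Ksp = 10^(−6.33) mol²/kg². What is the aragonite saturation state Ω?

Ksp = 10^(−6.33) = 4.677×10^-7
Ω = [Ca²⁺][CO3²⁻]/Ksp = (6.23×10^-3)(0.0151×10^-3) / 4.677×10^-7 = 0.201

Ω = 0.201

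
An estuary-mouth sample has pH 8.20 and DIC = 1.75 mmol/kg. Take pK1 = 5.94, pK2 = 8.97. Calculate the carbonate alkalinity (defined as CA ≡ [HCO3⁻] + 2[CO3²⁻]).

CA = [HCO3⁻] + 2[CO3²⁻] = (α₁ + 2α₂)·DIC
At pH 8.20: [H⁺]/K1 = 10^-2.26 = 0.0054954, K2/[H⁺] = 10^-0.77 = 0.16982
α₁ = 1/(1 + 0.0054954 + 0.16982) = 1/1.1753 = 0.8508; α₂ = α₁·K2/[H⁺] = 0.1445
α₁ + 2α₂ = 1.1398
CA = 1.1398 × 1.75 = 1.99 mmol/kg

CA = 1.99 mmol/kg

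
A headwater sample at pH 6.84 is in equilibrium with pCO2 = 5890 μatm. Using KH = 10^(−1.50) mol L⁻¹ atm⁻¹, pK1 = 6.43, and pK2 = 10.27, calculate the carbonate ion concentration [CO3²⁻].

[CO2*] = KH · pCO2 = 10^(−1.50) × 5890×10^-6 = 1.863×10^-4 mol/L
α₀ = 1/(1 + K1/[H⁺] + K1K2/[H⁺]²) = 1/(1 + 10^+0.41 + 10^-3.02) = 0.2800
DIC = [CO2*]/α₀ = 1.863×10^-4 / 0.2800 = 0.6652 mmol/L
[CO3²⁻] = α₂·DIC; α₂ = 0.0002674, so [CO3²⁻] = 0.0002674 × 0.6652 = 0.000178 mmol/L = 0.178 μmol/L

[CO3²⁻] = 0.178 μmol/L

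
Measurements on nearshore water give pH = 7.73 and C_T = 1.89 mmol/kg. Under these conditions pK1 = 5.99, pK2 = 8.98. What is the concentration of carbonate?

[CO3²⁻] = 0.0989 mmol/kg

α₂ = 1 / (1 + [H⁺]/K2 + [H⁺]²/(K1K2)) = 1 / (1 + 10^+1.25 + 10^-0.49)
   = 1 / (1 + 17.783 + 0.32359) = 1/19.106 = 0.05234
[CO3²⁻] = α₂ × DIC = 0.05234 × 1.89 = 0.0989 mmol/kg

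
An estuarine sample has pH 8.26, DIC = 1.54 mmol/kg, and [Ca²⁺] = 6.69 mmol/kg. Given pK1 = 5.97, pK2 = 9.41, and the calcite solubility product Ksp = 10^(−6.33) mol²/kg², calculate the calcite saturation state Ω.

Ω = 1.45

α₂ = 1 / (1 + [H⁺]/K2 + [H⁺]²/(K1K2)) = 1 / (1 + 10^+1.15 + 10^-1.14)
   = 1 / (1 + 14.125 + 0.072444) = 1/15.198 = 0.06580
[CO3²⁻] = α₂ × DIC = 0.06580 × 1.54 = 0.1013 mmol/kg
Ksp = 10^(−6.33) = 4.677×10^-7
Ω = [Ca²⁺][CO3²⁻]/Ksp = (6.69×10^-3)(1.013×10^-4) / 4.677×10^-7 = 1.45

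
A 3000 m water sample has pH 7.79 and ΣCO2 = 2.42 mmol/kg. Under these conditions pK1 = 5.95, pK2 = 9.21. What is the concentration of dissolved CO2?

α₀ = 1 / (1 + K1/[H⁺] + K1K2/[H⁺]²) = 1 / (1 + 10^+1.84 + 10^+0.42)
   = 1 / (1 + 69.183 + 2.6303) = 1/72.813 = 0.01373
[CO2*] = α₀ × DIC = 0.01373 × 2.42 = 0.0332 mmol/kg

[CO2*] = 0.0332 mmol/kg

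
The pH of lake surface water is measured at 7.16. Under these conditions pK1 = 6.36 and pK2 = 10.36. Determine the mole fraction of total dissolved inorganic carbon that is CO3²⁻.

α₂ = 1 / (1 + [H⁺]/K2 + [H⁺]²/(K1K2)) = 1 / (1 + 10^+3.20 + 10^+2.40)
   = 1 / (1 + 1584.9 + 251.19) = 1/1837.1 = 0.0005443

α₂ = 0.000544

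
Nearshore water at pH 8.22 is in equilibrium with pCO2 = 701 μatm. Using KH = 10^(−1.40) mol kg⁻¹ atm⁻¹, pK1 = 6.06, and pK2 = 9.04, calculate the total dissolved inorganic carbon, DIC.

[CO2*] = KH · pCO2 = 10^(−1.40) × 701×10^-6 = 2.791×10^-5 mol/kg
α₀ = 1/(1 + K1/[H⁺] + K1K2/[H⁺]²) = 1/(1 + 10^+2.16 + 10^+1.34) = 0.005973
DIC = [CO2*]/α₀ = 2.791×10^-5 / 0.005973 = 4.67 mmol/kg

DIC = 4.67 mmol/kg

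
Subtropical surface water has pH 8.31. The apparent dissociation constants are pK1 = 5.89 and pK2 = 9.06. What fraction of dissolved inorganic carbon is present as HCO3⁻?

α₁ = 1 / (1 + [H⁺]/K1 + K2/[H⁺]) = 1 / (1 + 10^-2.42 + 10^-0.75)
   = 1 / (1 + 0.0038019 + 0.17783) = 1/1.1816 = 0.8463

α₁ = 0.846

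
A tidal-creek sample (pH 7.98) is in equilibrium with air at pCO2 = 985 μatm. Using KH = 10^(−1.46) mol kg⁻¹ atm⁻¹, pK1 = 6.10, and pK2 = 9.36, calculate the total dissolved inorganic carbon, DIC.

DIC = 2.73 mmol/kg

[CO2*] = KH · pCO2 = 10^(−1.46) × 985×10^-6 = 3.415×10^-5 mol/kg
α₀ = 1/(1 + K1/[H⁺] + K1K2/[H⁺]²) = 1/(1 + 10^+1.88 + 10^+0.50) = 0.01250
DIC = [CO2*]/α₀ = 3.415×10^-5 / 0.01250 = 2.73 mmol/kg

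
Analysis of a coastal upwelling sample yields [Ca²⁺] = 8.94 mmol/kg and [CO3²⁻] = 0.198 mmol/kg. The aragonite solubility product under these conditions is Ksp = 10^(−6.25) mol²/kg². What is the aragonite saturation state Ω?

Ω = 3.15

Ksp = 10^(−6.25) = 5.623×10^-7
Ω = [Ca²⁺][CO3²⁻]/Ksp = (8.94×10^-3)(0.198×10^-3) / 5.623×10^-7 = 3.15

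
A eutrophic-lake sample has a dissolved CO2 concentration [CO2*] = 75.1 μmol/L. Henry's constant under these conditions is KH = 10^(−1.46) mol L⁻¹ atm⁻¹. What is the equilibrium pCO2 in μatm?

pCO2 = 2170 μatm

KH = 10^(−1.46) = 3.467×10^-2 mol L⁻¹ atm⁻¹
pCO2 = [CO2*]/KH = 75.1×10^-6 / 3.467×10^-2 = 2.17×10^-3 atm = 2170 μatm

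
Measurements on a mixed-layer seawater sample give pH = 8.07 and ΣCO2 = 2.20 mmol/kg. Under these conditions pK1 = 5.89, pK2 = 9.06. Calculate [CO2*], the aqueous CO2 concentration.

[CO2*] = 13.1 μmol/kg

α₀ = 1 / (1 + K1/[H⁺] + K1K2/[H⁺]²) = 1 / (1 + 10^+2.18 + 10^+1.19)
   = 1 / (1 + 151.36 + 15.488) = 1/167.84 = 0.005958
[CO2*] = α₀ × DIC = 0.005958 × 2.20 = 0.0131 mmol/kg = 13.1 μmol/kg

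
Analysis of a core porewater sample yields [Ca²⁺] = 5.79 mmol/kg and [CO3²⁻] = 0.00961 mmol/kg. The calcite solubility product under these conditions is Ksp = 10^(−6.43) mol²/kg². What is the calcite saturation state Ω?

Ksp = 10^(−6.43) = 3.715×10^-7
Ω = [Ca²⁺][CO3²⁻]/Ksp = (5.79×10^-3)(0.00961×10^-3) / 3.715×10^-7 = 0.150

Ω = 0.150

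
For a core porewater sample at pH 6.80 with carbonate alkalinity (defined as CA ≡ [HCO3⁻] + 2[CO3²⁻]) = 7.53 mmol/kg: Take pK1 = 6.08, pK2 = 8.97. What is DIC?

CA = [HCO3⁻] + 2[CO3²⁻] = (α₁ + 2α₂)·DIC
At pH 6.80: [H⁺]/K1 = 10^-0.72 = 0.19055, K2/[H⁺] = 10^-2.17 = 0.0067608
α₁ = 1/(1 + 0.19055 + 0.0067608) = 1/1.1973 = 0.8352; α₂ = α₁·K2/[H⁺] = 0.005647
α₁ + 2α₂ = 0.8465
DIC = CA / (α₁ + 2α₂) = 7.53 / 0.8465 = 8.90 mmol/kg

DIC = 8.90 mmol/kg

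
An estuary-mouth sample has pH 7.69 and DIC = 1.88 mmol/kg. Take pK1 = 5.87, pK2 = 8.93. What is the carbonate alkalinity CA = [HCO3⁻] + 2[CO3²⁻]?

CA = 1.95 mmol/kg

CA = [HCO3⁻] + 2[CO3²⁻] = (α₁ + 2α₂)·DIC
At pH 7.69: [H⁺]/K1 = 10^-1.82 = 0.015136, K2/[H⁺] = 10^-1.24 = 0.057544
α₁ = 1/(1 + 0.015136 + 0.057544) = 1/1.0727 = 0.9322; α₂ = α₁·K2/[H⁺] = 0.05365
α₁ + 2α₂ = 1.0395
CA = 1.0395 × 1.88 = 1.95 mmol/kg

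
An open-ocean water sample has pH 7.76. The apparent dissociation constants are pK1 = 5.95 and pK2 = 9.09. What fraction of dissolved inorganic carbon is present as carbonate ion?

α₂ = 1 / (1 + [H⁺]/K2 + [H⁺]²/(K1K2)) = 1 / (1 + 10^+1.33 + 10^-0.48)
   = 1 / (1 + 21.380 + 0.33113) = 1/22.711 = 0.04403

α₂ = 0.0440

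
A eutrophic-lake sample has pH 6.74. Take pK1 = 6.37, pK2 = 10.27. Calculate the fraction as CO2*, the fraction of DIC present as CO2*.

α₀ = 1 / (1 + K1/[H⁺] + K1K2/[H⁺]²) = 1 / (1 + 10^+0.37 + 10^-3.16)
   = 1 / (1 + 2.3442 + 0.00069183) = 1/3.3449 = 0.2990

α₀ = 0.299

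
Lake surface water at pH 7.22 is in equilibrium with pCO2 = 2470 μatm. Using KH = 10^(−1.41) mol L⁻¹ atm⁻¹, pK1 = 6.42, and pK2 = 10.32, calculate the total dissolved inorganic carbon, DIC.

[CO2*] = KH · pCO2 = 10^(−1.41) × 2470×10^-6 = 9.609×10^-5 mol/L
α₀ = 1/(1 + K1/[H⁺] + K1K2/[H⁺]²) = 1/(1 + 10^+0.80 + 10^-2.30) = 0.1367
DIC = [CO2*]/α₀ = 9.609×10^-5 / 0.1367 = 0.703 mmol/L

DIC = 0.703 mmol/L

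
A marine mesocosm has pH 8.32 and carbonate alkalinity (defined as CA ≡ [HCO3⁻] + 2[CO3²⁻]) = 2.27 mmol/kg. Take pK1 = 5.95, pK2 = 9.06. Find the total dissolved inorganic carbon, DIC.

DIC = 1.97 mmol/kg

CA = [HCO3⁻] + 2[CO3²⁻] = (α₁ + 2α₂)·DIC
At pH 8.32: [H⁺]/K1 = 10^-2.37 = 0.0042658, K2/[H⁺] = 10^-0.74 = 0.18197
α₁ = 1/(1 + 0.0042658 + 0.18197) = 1/1.1862 = 0.8430; α₂ = α₁·K2/[H⁺] = 0.1534
α₁ + 2α₂ = 1.1498
DIC = CA / (α₁ + 2α₂) = 2.27 / 1.1498 = 1.97 mmol/kg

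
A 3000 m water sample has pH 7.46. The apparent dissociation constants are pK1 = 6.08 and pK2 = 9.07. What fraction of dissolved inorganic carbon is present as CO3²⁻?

α₂ = 0.0230

α₂ = 1 / (1 + [H⁺]/K2 + [H⁺]²/(K1K2)) = 1 / (1 + 10^+1.61 + 10^+0.23)
   = 1 / (1 + 40.738 + 1.6982) = 1/43.436 = 0.02302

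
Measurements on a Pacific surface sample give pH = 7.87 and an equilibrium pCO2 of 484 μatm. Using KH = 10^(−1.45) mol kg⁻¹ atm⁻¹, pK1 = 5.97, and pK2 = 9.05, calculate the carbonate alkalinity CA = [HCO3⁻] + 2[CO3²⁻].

[CO2*] = KH · pCO2 = 10^(−1.45) × 484×10^-6 = 1.717×10^-5 mol/kg
α₀ = 1/(1 + K1/[H⁺] + K1K2/[H⁺]²) = 1/(1 + 10^+1.90 + 10^+0.72) = 0.01167
DIC = [CO2*]/α₀ = 1.717×10^-5 / 0.01167 = 1.471 mmol/kg
CA = (α₁ + 2α₂)·DIC = (0.9271 + 2×0.06125) × 1.471 = 1.54 mmol/kg

CA = 1.54 mmol/kg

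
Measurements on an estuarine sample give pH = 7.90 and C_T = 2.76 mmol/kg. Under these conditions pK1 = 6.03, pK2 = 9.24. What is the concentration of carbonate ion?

[CO3²⁻] = 0.119 mmol/kg

α₂ = 1 / (1 + [H⁺]/K2 + [H⁺]²/(K1K2)) = 1 / (1 + 10^+1.34 + 10^-0.53)
   = 1 / (1 + 21.878 + 0.29512) = 1/23.173 = 0.04315
[CO3²⁻] = α₂ × DIC = 0.04315 × 2.76 = 0.119 mmol/kg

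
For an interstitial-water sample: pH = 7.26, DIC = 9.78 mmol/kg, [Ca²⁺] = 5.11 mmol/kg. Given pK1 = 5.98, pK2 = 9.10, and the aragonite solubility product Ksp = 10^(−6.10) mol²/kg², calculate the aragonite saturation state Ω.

α₂ = 1 / (1 + [H⁺]/K2 + [H⁺]²/(K1K2)) = 1 / (1 + 10^+1.84 + 10^+0.56)
   = 1 / (1 + 69.183 + 3.6308) = 1/73.814 = 0.01355
[CO3²⁻] = α₂ × DIC = 0.01355 × 9.78 = 0.1325 mmol/kg
Ksp = 10^(−6.10) = 7.943×10^-7
Ω = [Ca²⁺][CO3²⁻]/Ksp = (5.11×10^-3)(1.325×10^-4) / 7.943×10^-7 = 0.852

Ω = 0.852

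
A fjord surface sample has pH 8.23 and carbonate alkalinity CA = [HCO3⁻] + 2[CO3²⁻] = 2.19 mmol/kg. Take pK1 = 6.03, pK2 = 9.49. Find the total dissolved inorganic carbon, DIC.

DIC = 2.09 mmol/kg

CA = [HCO3⁻] + 2[CO3²⁻] = (α₁ + 2α₂)·DIC
At pH 8.23: [H⁺]/K1 = 10^-2.20 = 0.0063096, K2/[H⁺] = 10^-1.26 = 0.054954
α₁ = 1/(1 + 0.0063096 + 0.054954) = 1/1.0613 = 0.9423; α₂ = α₁·K2/[H⁺] = 0.05178
α₁ + 2α₂ = 1.0458
DIC = CA / (α₁ + 2α₂) = 2.19 / 1.0458 = 2.09 mmol/kg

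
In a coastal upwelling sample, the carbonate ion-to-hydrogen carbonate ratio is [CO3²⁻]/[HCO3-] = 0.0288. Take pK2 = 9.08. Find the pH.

pH = 7.54

From K2 = [H⁺][CO3²⁻]/[HCO3-]:  pH = pK2 + log₁₀([CO3²⁻]/[HCO3-])
log₁₀(0.0288) = -1.541
pH = 9.08 + (-1.541) = 7.54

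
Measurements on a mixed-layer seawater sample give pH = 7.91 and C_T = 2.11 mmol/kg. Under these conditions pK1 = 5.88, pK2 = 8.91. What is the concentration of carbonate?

α₂ = 1 / (1 + [H⁺]/K2 + [H⁺]²/(K1K2)) = 1 / (1 + 10^+1.00 + 10^-1.03)
   = 1 / (1 + 10.000 + 0.093325) = 1/11.093 = 0.09014
[CO3²⁻] = α₂ × DIC = 0.09014 × 2.11 = 0.190 mmol/kg

[CO3²⁻] = 0.190 mmol/kg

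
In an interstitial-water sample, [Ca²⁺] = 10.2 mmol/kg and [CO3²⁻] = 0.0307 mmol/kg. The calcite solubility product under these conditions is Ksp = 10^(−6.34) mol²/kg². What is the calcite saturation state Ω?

Ω = 0.685

Ksp = 10^(−6.34) = 4.571×10^-7
Ω = [Ca²⁺][CO3²⁻]/Ksp = (10.2×10^-3)(0.0307×10^-3) / 4.571×10^-7 = 0.685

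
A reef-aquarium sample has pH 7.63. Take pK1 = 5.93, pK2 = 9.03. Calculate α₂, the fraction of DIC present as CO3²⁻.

α₂ = 0.0376

α₂ = 1 / (1 + [H⁺]/K2 + [H⁺]²/(K1K2)) = 1 / (1 + 10^+1.40 + 10^-0.30)
   = 1 / (1 + 25.119 + 0.50119) = 1/26.620 = 0.03757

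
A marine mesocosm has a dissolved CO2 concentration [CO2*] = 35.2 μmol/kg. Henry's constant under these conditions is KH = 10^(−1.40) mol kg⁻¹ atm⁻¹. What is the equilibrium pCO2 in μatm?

pCO2 = 884 μatm

KH = 10^(−1.40) = 3.981×10^-2 mol kg⁻¹ atm⁻¹
pCO2 = [CO2*]/KH = 35.2×10^-6 / 3.981×10^-2 = 8.84×10^-4 atm = 884 μatm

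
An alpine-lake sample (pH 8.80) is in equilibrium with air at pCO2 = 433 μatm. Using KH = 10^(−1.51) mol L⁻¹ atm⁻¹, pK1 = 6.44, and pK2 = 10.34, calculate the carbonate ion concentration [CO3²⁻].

[CO3²⁻] = 0.0884 mmol/L

[CO2*] = KH · pCO2 = 10^(−1.51) × 433×10^-6 = 1.338×10^-5 mol/L
α₀ = 1/(1 + K1/[H⁺] + K1K2/[H⁺]²) = 1/(1 + 10^+2.36 + 10^+0.82) = 0.004225
DIC = [CO2*]/α₀ = 1.338×10^-5 / 0.004225 = 3.167 mmol/L
[CO3²⁻] = α₂·DIC; α₂ = 0.02791, so [CO3²⁻] = 0.02791 × 3.167 = 0.0884 mmol/L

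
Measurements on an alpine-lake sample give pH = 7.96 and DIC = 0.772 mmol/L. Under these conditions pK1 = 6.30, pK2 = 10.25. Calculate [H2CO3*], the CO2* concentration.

α₀ = 1 / (1 + K1/[H⁺] + K1K2/[H⁺]²) = 1 / (1 + 10^+1.66 + 10^-0.63)
   = 1 / (1 + 45.709 + 0.23442) = 1/46.943 = 0.02130
[CO2*] = α₀ × DIC = 0.02130 × 0.772 = 0.0164 mmol/L = 16.4 μmol/L

[CO2*] = 16.4 μmol/L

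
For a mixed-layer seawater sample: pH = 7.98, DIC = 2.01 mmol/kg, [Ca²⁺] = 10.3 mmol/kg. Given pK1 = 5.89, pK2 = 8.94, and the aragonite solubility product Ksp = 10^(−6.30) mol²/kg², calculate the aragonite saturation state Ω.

α₂ = 1 / (1 + [H⁺]/K2 + [H⁺]²/(K1K2)) = 1 / (1 + 10^+0.96 + 10^-1.13)
   = 1 / (1 + 9.1201 + 0.074131) = 1/10.194 = 0.09809
[CO3²⁻] = α₂ × DIC = 0.09809 × 2.01 = 0.1972 mmol/kg
Ksp = 10^(−6.30) = 5.012×10^-7
Ω = [Ca²⁺][CO3²⁻]/Ksp = (10.3×10^-3)(1.972×10^-4) / 5.012×10^-7 = 4.05

Ω = 4.05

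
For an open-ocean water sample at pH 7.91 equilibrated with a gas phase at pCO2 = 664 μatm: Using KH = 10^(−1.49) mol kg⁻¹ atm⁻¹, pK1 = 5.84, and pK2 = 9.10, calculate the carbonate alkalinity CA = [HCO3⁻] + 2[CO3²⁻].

[CO2*] = KH · pCO2 = 10^(−1.49) × 664×10^-6 = 2.149×10^-5 mol/kg
α₀ = 1/(1 + K1/[H⁺] + K1K2/[H⁺]²) = 1/(1 + 10^+2.07 + 10^+0.88) = 0.007932
DIC = [CO2*]/α₀ = 2.149×10^-5 / 0.007932 = 2.709 mmol/kg
CA = (α₁ + 2α₂)·DIC = (0.9319 + 2×0.06017) × 2.709 = 2.85 mmol/kg

CA = 2.85 mmol/kg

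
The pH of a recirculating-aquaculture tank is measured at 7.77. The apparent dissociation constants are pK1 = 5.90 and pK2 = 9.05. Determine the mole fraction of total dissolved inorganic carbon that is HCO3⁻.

α₁ = 0.938

α₁ = 1 / (1 + [H⁺]/K1 + K2/[H⁺]) = 1 / (1 + 10^-1.87 + 10^-1.28)
   = 1 / (1 + 0.013490 + 0.052481) = 1/1.0660 = 0.9381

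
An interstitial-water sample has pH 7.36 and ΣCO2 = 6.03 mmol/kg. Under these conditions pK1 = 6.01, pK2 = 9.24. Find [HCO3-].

α₁ = 1 / (1 + [H⁺]/K1 + K2/[H⁺]) = 1 / (1 + 10^-1.35 + 10^-1.88)
   = 1 / (1 + 0.044668 + 0.013183) = 1/1.0579 = 0.9453
[HCO3⁻] = α₁ × DIC = 0.9453 × 6.03 = 5.70 mmol/kg

[HCO3⁻] = 5.70 mmol/kg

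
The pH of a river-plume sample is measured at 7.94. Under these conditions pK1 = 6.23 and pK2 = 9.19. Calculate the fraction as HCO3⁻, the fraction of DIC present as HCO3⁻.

α₁ = 1 / (1 + [H⁺]/K1 + K2/[H⁺]) = 1 / (1 + 10^-1.71 + 10^-1.25)
   = 1 / (1 + 0.019498 + 0.056234) = 1/1.0757 = 0.9296

α₁ = 0.930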